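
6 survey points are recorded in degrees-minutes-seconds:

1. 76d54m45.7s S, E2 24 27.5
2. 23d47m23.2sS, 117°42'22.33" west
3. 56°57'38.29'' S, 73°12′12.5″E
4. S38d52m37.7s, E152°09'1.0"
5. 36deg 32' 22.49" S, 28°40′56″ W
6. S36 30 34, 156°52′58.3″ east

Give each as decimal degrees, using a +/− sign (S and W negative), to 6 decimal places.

1. -76.912694, 2.407639
2. -23.789778, -117.706203
3. -56.960636, 73.203472
4. -38.877139, 152.150278
5. -36.539581, -28.682222
6. -36.509444, 156.882861

Point 1:
  φ: 76° + 54/60 + 45.7/3600 = 76 + 0.900000 + 0.012694 = 76.9126944
  S ⇒ negate
  Lon: 24′ + 27.5″ = 24.45833′; 2 + 24.45833/60 = 2.4076389
  E → positive
Point 2:
  Latitude: 23 + 47/60 + 23.2/3600 = 23.7897778
  hemisphere S, so the sign is −
  Longitude: 117° + 42/60 + 22.33/3600 = 117 + 0.700000 + 0.006203 = 117.7062028
  W ⇒ negate
Point 3:
  Latitude: 57′ + 38.29″ = 57.63817′; 56 + 57.63817/60 = 56.9606361
  S → negative
  Lon: 73 + 12/60 + 12.5/3600 = 73.2034722
  E → positive
Point 4:
  Latitude: 38° + 52/60 + 37.7/3600 = 38 + 0.866667 + 0.010472 = 38.8771389
  hemisphere S, so the sign is −
  Longitude: 9′ + 1″ = 9.01667′; 152 + 9.01667/60 = 152.1502778
  E → positive
Point 5:
  Latitude: 36 + 32/60 + 22.49/3600 = 36.5395806
  S → negative
  λ: 28° + 40/60 + 56/3600 = 28 + 0.666667 + 0.015556 = 28.6822222
  W ⇒ negate
Point 6:
  Lat: 36 + 30/60 + 34/3600 = 36.5094444
  S ⇒ negate
  Longitude: 52′ + 58.3″ = 52.97167′; 156 + 52.97167/60 = 156.8828611
  E ⇒ keep positive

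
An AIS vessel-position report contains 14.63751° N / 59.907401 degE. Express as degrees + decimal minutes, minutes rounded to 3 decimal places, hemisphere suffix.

14° 38.251′ N, 59° 54.444′ E

φ: 14° + 0.637510 × 60 = 14° 38.25060′
Lon: 59° + 0.907401 × 60 = 59° 54.44406′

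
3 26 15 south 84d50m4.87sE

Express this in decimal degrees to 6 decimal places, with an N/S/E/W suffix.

3.437500° S, 84.834686° E

Latitude: 26′ + 15″ = 26.25000′; 3 + 26.25000/60 = 3.4375000
λ: 50′ + 4.87″ = 50.08117′; 84 + 50.08117/60 = 84.8346861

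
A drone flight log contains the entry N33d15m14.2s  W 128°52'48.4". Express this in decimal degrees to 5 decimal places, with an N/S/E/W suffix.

33.25394° N, 128.88011° W

φ: 33 + 15/60 + 14.2/3600 = 33.253944
Lon: 52′ + 48.4″ = 52.80667′; 128 + 52.80667/60 = 128.880111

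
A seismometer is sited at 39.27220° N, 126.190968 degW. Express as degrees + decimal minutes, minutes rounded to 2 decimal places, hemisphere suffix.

39° 16.33′ N, 126° 11.46′ W

Lat: minutes = (39.272200 − 39) × 60 = 16.3320
λ: 126° + 0.190968 × 60 = 126° 11.4581′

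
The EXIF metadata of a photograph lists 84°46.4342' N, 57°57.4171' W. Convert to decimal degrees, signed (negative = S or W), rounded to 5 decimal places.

Latitude: 84 + 46.4342/60 = 84.773903
N ⇒ keep positive
Longitude: 57 + 57.4171/60 = 57.956952
W → negative

84.77390, -57.95695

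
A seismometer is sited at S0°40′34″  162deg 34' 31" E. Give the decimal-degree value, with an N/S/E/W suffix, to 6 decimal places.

0.676111° S, 162.575278° E

φ: 40′ + 34″ = 40.56667′; 0 + 40.56667/60 = 0.6761111
Lon: 162 + 34/60 + 31/3600 = 162.5752778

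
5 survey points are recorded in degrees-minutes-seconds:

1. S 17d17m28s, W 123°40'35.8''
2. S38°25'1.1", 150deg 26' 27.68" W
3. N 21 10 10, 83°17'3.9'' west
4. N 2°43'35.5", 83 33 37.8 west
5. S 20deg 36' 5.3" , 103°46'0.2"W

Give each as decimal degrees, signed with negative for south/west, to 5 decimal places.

1. -17.29111, -123.67661
2. -38.41697, -150.44102
3. 21.16944, -83.28442
4. 2.72653, -83.56050
5. -20.60147, -103.76672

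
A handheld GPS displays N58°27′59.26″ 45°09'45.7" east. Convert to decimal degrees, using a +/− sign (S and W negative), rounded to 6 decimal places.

φ: 58 + 27/60 + 59.26/3600 = 58.4664611
N ⇒ keep positive
λ: 45 + 9/60 + 45.7/3600 = 45.1626944
E ⇒ keep positive

58.466461, 45.162694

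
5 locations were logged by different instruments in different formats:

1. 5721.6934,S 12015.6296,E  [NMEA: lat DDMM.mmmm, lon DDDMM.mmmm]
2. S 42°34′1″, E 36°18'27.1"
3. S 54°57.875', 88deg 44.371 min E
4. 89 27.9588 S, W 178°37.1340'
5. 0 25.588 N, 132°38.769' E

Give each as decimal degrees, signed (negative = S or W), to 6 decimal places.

1. -57.361557, 120.260493
2. -42.566944, 36.307528
3. -54.964583, 88.739517
4. -89.465980, -178.618900
5. 0.426467, 132.646150

Point 1:
  Lat: split at 2 digits → 57° and 21.6934′; 57 + 21.6934/60 = 57.3615567
  hemisphere S, so the sign is −
  λ: split at 3 digits → 120° and 15.6296′; 120 + 15.6296/60 = 120.2604933
  E → positive
Point 2:
  Lat: 34′ + 1″ = 34.01667′; 42 + 34.01667/60 = 42.5669444
  S ⇒ negate
  λ: 36° + 18/60 + 27.1/3600 = 36 + 0.300000 + 0.007528 = 36.3075278
  E → positive
Point 3:
  Latitude: 57.875′ = 0.964583°; total 54.9645833
  hemisphere S, so the sign is −
  Lon: 44.371′ = 0.739517°; total 88.7395167
  E → positive
Point 4:
  Lat: 27.9588′ = 0.465980°; total 89.4659800
  S → negative
  Longitude: 178 + 37.134/60 = 178.6189000
  W → negative
Point 5:
  φ: 0 + 25.588/60 = 0.4264667
  N ⇒ keep positive
  Longitude: 38.769′ = 0.646150°; total 132.6461500
  E → positive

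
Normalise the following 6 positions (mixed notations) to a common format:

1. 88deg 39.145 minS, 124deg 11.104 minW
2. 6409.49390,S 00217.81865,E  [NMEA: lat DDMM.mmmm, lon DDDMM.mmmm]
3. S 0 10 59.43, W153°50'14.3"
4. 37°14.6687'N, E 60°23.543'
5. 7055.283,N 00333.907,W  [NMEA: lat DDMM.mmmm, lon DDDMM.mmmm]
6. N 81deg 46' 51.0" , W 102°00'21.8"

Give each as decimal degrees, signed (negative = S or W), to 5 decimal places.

Point 1:
  φ: 88 + 39.145/60 = 88.652417
  S ⇒ negate
  Lon: 11.104′ = 0.185067°; total 124.185067
  W → negative
Point 2:
  φ: split at 2 digits → 64° and 9.4939′; 64 + 9.4939/60 = 64.158232
  S ⇒ negate
  Lon: split at 3 digits → 002° and 17.81865′; 2 + 17.81865/60 = 2.296978
  E ⇒ keep positive
Point 3:
  φ: 0 + 10/60 + 59.43/3600 = 0.183175
  S ⇒ negate
  λ: 153 + 50/60 + 14.3/3600 = 153.837306
  W ⇒ negate
Point 4:
  Lat: 14.6687′ = 0.244478°; total 37.244478
  N → positive
  Longitude: 60 + 23.543/60 = 60.392383
  E ⇒ keep positive
Point 5:
  φ: split at 2 digits → 70° and 55.283′; 70 + 55.283/60 = 70.921383
  N → positive
  Lon: degrees = first 3 digits = 3, minutes = 33.907; 3 + 33.907/60 = 3.565117
  W → negative
Point 6:
  φ: 81° + 46/60 + 51/3600 = 81 + 0.766667 + 0.014167 = 81.780833
  N ⇒ keep positive
  Lon: 102° + 0/60 + 21.8/3600 = 102 + 0.000000 + 0.006056 = 102.006056
  W ⇒ negate

1. -88.65242, -124.18507
2. -64.15823, 2.29698
3. -0.18318, -153.83731
4. 37.24448, 60.39238
5. 70.92138, -3.56512
6. 81.78083, -102.00606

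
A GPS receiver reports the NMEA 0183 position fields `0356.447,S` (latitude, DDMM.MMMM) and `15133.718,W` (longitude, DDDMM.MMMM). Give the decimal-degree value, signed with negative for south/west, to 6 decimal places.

-3.940783, -151.561967

φ: degrees = first 2 digits = 3, minutes = 56.447; 3 + 56.447/60 = 3.9407833
hemisphere S, so the sign is −
λ: split at 3 digits → 151° and 33.718′; 151 + 33.718/60 = 151.5619667
W ⇒ negate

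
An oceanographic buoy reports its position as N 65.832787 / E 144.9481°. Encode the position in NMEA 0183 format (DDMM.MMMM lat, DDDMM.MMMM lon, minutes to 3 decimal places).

6549.967,N / 14456.886,E

Lat: fractional part 0.832787 → 49.96722 minutes
Longitude: minutes = (144.948100 − 144) × 60 = 56.88600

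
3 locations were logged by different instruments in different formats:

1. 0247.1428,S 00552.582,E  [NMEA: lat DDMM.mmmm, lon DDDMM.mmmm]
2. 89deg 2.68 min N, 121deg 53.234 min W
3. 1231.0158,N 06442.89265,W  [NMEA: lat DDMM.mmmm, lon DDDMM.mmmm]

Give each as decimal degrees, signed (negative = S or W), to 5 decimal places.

1. -2.78571, 5.87637
2. 89.04467, -121.88723
3. 12.51693, -64.71488

Point 1:
  Lat: split at 2 digits → 02° and 47.1428′; 2 + 47.1428/60 = 2.785713
  S → negative
  Lon: degrees = first 3 digits = 5, minutes = 52.582; 5 + 52.582/60 = 5.876367
  E → positive
Point 2:
  φ: 2.68′ = 0.044667°; total 89.044667
  N → positive
  Lon: 53.234′ = 0.887233°; total 121.887233
  W → negative
Point 3:
  Lat: degrees = first 2 digits = 12, minutes = 31.0158; 12 + 31.0158/60 = 12.516930
  N ⇒ keep positive
  λ: split at 3 digits → 064° and 42.89265′; 64 + 42.89265/60 = 64.714878
  W ⇒ negate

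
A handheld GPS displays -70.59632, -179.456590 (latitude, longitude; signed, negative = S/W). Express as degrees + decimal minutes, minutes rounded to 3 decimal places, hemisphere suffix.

70° 35.779′ S, 179° 27.395′ W

Latitude is negative → S; |value| = 70.596320
φ: fractional part 0.596320 → 35.77920 minutes
Longitude is negative → W; |value| = 179.456590
Longitude: minutes = (179.456590 − 179) × 60 = 27.39540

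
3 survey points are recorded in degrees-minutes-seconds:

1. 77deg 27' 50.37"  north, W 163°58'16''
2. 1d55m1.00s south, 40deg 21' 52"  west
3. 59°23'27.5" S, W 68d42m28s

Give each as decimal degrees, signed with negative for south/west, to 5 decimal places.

Point 1:
  Lat: 27′ + 50.37″ = 27.83950′; 77 + 27.83950/60 = 77.463992
  N ⇒ keep positive
  Longitude: 163° + 58/60 + 16/3600 = 163 + 0.966667 + 0.004444 = 163.971111
  hemisphere W, so the sign is −
Point 2:
  φ: 1° + 55/60 + 1/3600 = 1 + 0.916667 + 0.000278 = 1.916944
  hemisphere S, so the sign is −
  Longitude: 40° + 21/60 + 52/3600 = 40 + 0.350000 + 0.014444 = 40.364444
  W ⇒ negate
Point 3:
  φ: 23′ + 27.5″ = 23.45833′; 59 + 23.45833/60 = 59.390972
  S ⇒ negate
  Lon: 42′ + 28″ = 42.46667′; 68 + 42.46667/60 = 68.707778
  W ⇒ negate

1. 77.46399, -163.97111
2. -1.91694, -40.36444
3. -59.39097, -68.70778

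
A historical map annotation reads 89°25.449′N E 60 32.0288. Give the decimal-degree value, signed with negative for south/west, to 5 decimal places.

Lat: 25.449′ = 0.424150°; total 89.424150
N → positive
Lon: 32.0288′ = 0.533813°; total 60.533813
E → positive

89.42415, 60.53381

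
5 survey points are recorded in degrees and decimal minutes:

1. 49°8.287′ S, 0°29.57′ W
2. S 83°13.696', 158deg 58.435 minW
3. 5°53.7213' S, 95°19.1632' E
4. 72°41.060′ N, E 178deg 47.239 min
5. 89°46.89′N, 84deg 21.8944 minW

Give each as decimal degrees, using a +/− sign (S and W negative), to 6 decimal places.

1. -49.138117, -0.492833
2. -83.228267, -158.973917
3. -5.895355, 95.319387
4. 72.684333, 178.787317
5. 89.781500, -84.364907

Point 1:
  φ: 49 + 8.287/60 = 49.1381167
  hemisphere S, so the sign is −
  Longitude: 29.57′ = 0.492833°; total 0.4928333
  W ⇒ negate
Point 2:
  Latitude: 13.696′ = 0.228267°; total 83.2282667
  hemisphere S, so the sign is −
  λ: 158 + 58.435/60 = 158.9739167
  W → negative
Point 3:
  Latitude: 5 + 53.7213/60 = 5.8953550
  hemisphere S, so the sign is −
  Longitude: 95 + 19.1632/60 = 95.3193867
  E → positive
Point 4:
  φ: 41.06′ = 0.684333°; total 72.6843333
  N ⇒ keep positive
  Longitude: 47.239′ = 0.787317°; total 178.7873167
  E → positive
Point 5:
  φ: 89 + 46.89/60 = 89.7815000
  N ⇒ keep positive
  λ: 21.8944′ = 0.364907°; total 84.3649067
  W ⇒ negate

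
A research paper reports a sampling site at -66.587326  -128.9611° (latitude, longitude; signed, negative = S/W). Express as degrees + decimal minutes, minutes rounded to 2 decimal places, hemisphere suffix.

66° 35.24′ S, 128° 57.67′ W

Latitude is negative → S; |value| = 66.587326
Latitude: 66° + 0.587326 × 60 = 66° 35.2396′
Longitude is negative → W; |value| = 128.961100
Longitude: minutes = (128.961100 − 128) × 60 = 57.6660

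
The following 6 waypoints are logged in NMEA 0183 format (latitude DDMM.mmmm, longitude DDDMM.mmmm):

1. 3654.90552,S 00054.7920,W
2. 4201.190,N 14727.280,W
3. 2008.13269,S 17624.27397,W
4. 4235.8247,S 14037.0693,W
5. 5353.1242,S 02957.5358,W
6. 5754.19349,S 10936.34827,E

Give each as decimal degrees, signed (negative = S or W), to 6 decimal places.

Point 1:
  Latitude: split at 2 digits → 36° and 54.90552′; 36 + 54.90552/60 = 36.9150920
  hemisphere S, so the sign is −
  Lon: degrees = first 3 digits = 0, minutes = 54.792; 0 + 54.792/60 = 0.9132000
  W → negative
Point 2:
  φ: degrees = first 2 digits = 42, minutes = 1.19; 42 + 1.19/60 = 42.0198333
  N → positive
  λ: split at 3 digits → 147° and 27.28′; 147 + 27.28/60 = 147.4546667
  W ⇒ negate
Point 3:
  φ: split at 2 digits → 20° and 8.13269′; 20 + 8.13269/60 = 20.1355448
  S → negative
  Lon: degrees = first 3 digits = 176, minutes = 24.27397; 176 + 24.27397/60 = 176.4045662
  W → negative
Point 4:
  Latitude: split at 2 digits → 42° and 35.8247′; 42 + 35.8247/60 = 42.5970783
  S → negative
  Longitude: split at 3 digits → 140° and 37.0693′; 140 + 37.0693/60 = 140.6178217
  W ⇒ negate
Point 5:
  Latitude: split at 2 digits → 53° and 53.1242′; 53 + 53.1242/60 = 53.8854033
  S → negative
  Longitude: split at 3 digits → 029° and 57.5358′; 29 + 57.5358/60 = 29.9589300
  W ⇒ negate
Point 6:
  Lat: degrees = first 2 digits = 57, minutes = 54.19349; 57 + 54.19349/60 = 57.9032248
  S ⇒ negate
  λ: split at 3 digits → 109° and 36.34827′; 109 + 36.34827/60 = 109.6058045
  E → positive

1. -36.915092, -0.913200
2. 42.019833, -147.454667
3. -20.135545, -176.404566
4. -42.597078, -140.617822
5. -53.885403, -29.958930
6. -57.903225, 109.605805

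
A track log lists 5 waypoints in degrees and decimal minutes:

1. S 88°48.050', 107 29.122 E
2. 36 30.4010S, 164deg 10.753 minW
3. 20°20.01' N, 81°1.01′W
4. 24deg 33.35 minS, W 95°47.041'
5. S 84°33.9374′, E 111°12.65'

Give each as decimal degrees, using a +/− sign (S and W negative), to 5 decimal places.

1. -88.80083, 107.48537
2. -36.50668, -164.17922
3. 20.33350, -81.01683
4. -24.55583, -95.78402
5. -84.56562, 111.21083

Point 1:
  Lat: 88 + 48.05/60 = 88.800833
  S → negative
  Lon: 107 + 29.122/60 = 107.485367
  E ⇒ keep positive
Point 2:
  Latitude: 36 + 30.401/60 = 36.506683
  hemisphere S, so the sign is −
  λ: 10.753′ = 0.179217°; total 164.179217
  W → negative
Point 3:
  Latitude: 20 + 20.01/60 = 20.333500
  N ⇒ keep positive
  Lon: 81 + 1.01/60 = 81.016833
  hemisphere W, so the sign is −
Point 4:
  φ: 33.35′ = 0.555833°; total 24.555833
  S ⇒ negate
  Lon: 47.041′ = 0.784017°; total 95.784017
  W ⇒ negate
Point 5:
  Latitude: 33.9374′ = 0.565623°; total 84.565623
  S ⇒ negate
  Lon: 111 + 12.65/60 = 111.210833
  E → positive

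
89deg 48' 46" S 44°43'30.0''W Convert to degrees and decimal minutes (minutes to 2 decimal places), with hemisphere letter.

89° 48.77′ S, 44° 43.50′ W

Lat: seconds/60 = 0.76667; minutes = 48 + 0.76667 = 48.7667
λ: seconds/60 = 0.50000; minutes = 43 + 0.50000 = 43.5000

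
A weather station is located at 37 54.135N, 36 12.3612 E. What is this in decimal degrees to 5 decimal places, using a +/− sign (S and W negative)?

Latitude: 37 + 54.135/60 = 37.902250
N → positive
Longitude: 36 + 12.3612/60 = 36.206020
E → positive

37.90225, 36.20602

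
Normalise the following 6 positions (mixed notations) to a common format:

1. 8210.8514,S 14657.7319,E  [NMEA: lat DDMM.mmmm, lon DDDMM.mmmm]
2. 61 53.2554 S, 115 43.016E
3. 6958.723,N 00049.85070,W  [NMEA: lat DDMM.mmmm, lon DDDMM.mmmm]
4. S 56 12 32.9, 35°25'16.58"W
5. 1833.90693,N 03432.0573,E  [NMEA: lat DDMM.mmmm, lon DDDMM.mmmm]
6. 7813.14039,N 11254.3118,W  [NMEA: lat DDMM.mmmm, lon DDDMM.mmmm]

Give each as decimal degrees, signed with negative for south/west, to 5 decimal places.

1. -82.18086, 146.96220
2. -61.88759, 115.71693
3. 69.97872, -0.83085
4. -56.20914, -35.42127
5. 18.56512, 34.53429
6. 78.21901, -112.90520

Point 1:
  φ: split at 2 digits → 82° and 10.8514′; 82 + 10.8514/60 = 82.180857
  S ⇒ negate
  λ: degrees = first 3 digits = 146, minutes = 57.7319; 146 + 57.7319/60 = 146.962198
  E ⇒ keep positive
Point 2:
  φ: 53.2554′ = 0.887590°; total 61.887590
  S → negative
  Longitude: 115 + 43.016/60 = 115.716933
  E ⇒ keep positive
Point 3:
  φ: degrees = first 2 digits = 69, minutes = 58.723; 69 + 58.723/60 = 69.978717
  N → positive
  Longitude: split at 3 digits → 000° and 49.8507′; 0 + 49.8507/60 = 0.830845
  W ⇒ negate
Point 4:
  φ: 56° + 12/60 + 32.9/3600 = 56 + 0.200000 + 0.009139 = 56.209139
  hemisphere S, so the sign is −
  Lon: 25′ + 16.58″ = 25.27633′; 35 + 25.27633/60 = 35.421272
  W ⇒ negate
Point 5:
  φ: degrees = first 2 digits = 18, minutes = 33.90693; 18 + 33.90693/60 = 18.565116
  N → positive
  Lon: degrees = first 3 digits = 34, minutes = 32.0573; 34 + 32.0573/60 = 34.534288
  E → positive
Point 6:
  φ: degrees = first 2 digits = 78, minutes = 13.14039; 78 + 13.14039/60 = 78.219007
  N ⇒ keep positive
  Longitude: split at 3 digits → 112° and 54.3118′; 112 + 54.3118/60 = 112.905197
  hemisphere W, so the sign is −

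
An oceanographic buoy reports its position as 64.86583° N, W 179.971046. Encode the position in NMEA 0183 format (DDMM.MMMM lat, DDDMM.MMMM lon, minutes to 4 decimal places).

φ: minutes = (64.865830 − 64) × 60 = 51.949800
Lon: 179° + 0.971046 × 60 = 179° 58.262760′

6451.9498,N / 17958.2628,W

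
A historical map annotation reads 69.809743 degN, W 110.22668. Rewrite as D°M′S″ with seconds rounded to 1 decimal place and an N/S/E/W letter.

69°48′35.1″ N, 110°13′36.0″ W

φ: 0.809743 × 60 = 48.58458′ → 48′, remainder × 60 = 35.075″
Lon: whole degrees 110; 13.60080′ → 13′ and 36.048″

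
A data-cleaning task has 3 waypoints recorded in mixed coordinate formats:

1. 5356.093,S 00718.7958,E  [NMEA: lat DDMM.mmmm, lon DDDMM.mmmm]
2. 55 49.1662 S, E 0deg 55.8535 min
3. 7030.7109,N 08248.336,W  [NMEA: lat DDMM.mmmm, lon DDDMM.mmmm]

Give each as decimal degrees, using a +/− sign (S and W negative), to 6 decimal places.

1. -53.934883, 7.313263
2. -55.819437, 0.930892
3. 70.511848, -82.805600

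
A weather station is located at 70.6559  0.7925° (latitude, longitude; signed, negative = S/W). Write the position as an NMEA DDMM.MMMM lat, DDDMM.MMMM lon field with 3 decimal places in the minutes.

7039.354,N / 00047.550,E

φ: 70° + 0.655900 × 60 = 70° 39.35400′
λ: fractional part 0.792500 → 47.55000 minutes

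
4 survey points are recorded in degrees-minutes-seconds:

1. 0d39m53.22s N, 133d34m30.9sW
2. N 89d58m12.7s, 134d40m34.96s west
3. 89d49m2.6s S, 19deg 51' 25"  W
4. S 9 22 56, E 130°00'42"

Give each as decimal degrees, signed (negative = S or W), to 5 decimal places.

Point 1:
  φ: 0° + 39/60 + 53.22/3600 = 0 + 0.650000 + 0.014783 = 0.664783
  N ⇒ keep positive
  λ: 133° + 34/60 + 30.9/3600 = 133 + 0.566667 + 0.008583 = 133.575250
  W ⇒ negate
Point 2:
  Latitude: 89 + 58/60 + 12.7/3600 = 89.970194
  N ⇒ keep positive
  Longitude: 134 + 40/60 + 34.96/3600 = 134.676378
  W → negative
Point 3:
  Latitude: 89 + 49/60 + 2.6/3600 = 89.817389
  S ⇒ negate
  Lon: 19 + 51/60 + 25/3600 = 19.856944
  W → negative
Point 4:
  φ: 22′ + 56″ = 22.93333′; 9 + 22.93333/60 = 9.382222
  S → negative
  Longitude: 0′ + 42″ = 0.70000′; 130 + 0.70000/60 = 130.011667
  E → positive

1. 0.66478, -133.57525
2. 89.97019, -134.67638
3. -89.81739, -19.85694
4. -9.38222, 130.01167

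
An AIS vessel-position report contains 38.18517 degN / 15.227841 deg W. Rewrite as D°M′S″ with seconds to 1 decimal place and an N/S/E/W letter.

38°11′6.6″ N, 15°13′40.2″ W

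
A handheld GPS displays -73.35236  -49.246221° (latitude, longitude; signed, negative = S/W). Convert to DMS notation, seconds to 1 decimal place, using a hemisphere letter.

73°21′8.5″ S, 49°14′46.4″ W

Latitude is negative → S; |value| = 73.352360
Lat: 0.352360° → 21.14160′; 0.14160 × 60 = 8.496″
Longitude is negative → W; |value| = 49.246221
Lon: 0.246221 × 60 = 14.77326′ → 14′, remainder × 60 = 46.396″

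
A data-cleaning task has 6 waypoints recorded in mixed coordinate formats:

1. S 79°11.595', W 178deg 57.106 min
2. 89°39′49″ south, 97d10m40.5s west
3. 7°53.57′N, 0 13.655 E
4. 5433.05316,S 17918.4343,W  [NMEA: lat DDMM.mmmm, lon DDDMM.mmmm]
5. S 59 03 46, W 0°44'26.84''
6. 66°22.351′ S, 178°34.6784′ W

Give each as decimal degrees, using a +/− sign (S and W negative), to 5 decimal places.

Point 1:
  φ: 79 + 11.595/60 = 79.193250
  S → negative
  Lon: 178 + 57.106/60 = 178.951767
  hemisphere W, so the sign is −
Point 2:
  φ: 89° + 39/60 + 49/3600 = 89 + 0.650000 + 0.013611 = 89.663611
  S → negative
  Longitude: 97° + 10/60 + 40.5/3600 = 97 + 0.166667 + 0.011250 = 97.177917
  hemisphere W, so the sign is −
Point 3:
  φ: 53.57′ = 0.892833°; total 7.892833
  N → positive
  λ: 0 + 13.655/60 = 0.227583
  E → positive
Point 4:
  φ: split at 2 digits → 54° and 33.05316′; 54 + 33.05316/60 = 54.550886
  S → negative
  λ: degrees = first 3 digits = 179, minutes = 18.4343; 179 + 18.4343/60 = 179.307238
  W ⇒ negate
Point 5:
  Latitude: 59° + 3/60 + 46/3600 = 59 + 0.050000 + 0.012778 = 59.062778
  S → negative
  Longitude: 0° + 44/60 + 26.84/3600 = 0 + 0.733333 + 0.007456 = 0.740789
  W → negative
Point 6:
  Latitude: 22.351′ = 0.372517°; total 66.372517
  S ⇒ negate
  Longitude: 34.6784′ = 0.577973°; total 178.577973
  W → negative

1. -79.19325, -178.95177
2. -89.66361, -97.17792
3. 7.89283, 0.22758
4. -54.55089, -179.30724
5. -59.06278, -0.74079
6. -66.37252, -178.57797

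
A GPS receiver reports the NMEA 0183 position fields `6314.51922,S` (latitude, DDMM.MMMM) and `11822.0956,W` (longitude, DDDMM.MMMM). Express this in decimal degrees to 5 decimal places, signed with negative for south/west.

-63.24199, -118.36826

φ: degrees = first 2 digits = 63, minutes = 14.51922; 63 + 14.51922/60 = 63.241987
S ⇒ negate
Lon: split at 3 digits → 118° and 22.0956′; 118 + 22.0956/60 = 118.368260
W ⇒ negate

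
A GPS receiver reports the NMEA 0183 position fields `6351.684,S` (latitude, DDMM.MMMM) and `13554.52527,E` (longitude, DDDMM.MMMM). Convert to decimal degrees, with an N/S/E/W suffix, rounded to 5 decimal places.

φ: split at 2 digits → 63° and 51.684′; 63 + 51.684/60 = 63.861400
λ: split at 3 digits → 135° and 54.52527′; 135 + 54.52527/60 = 135.908755

63.86140° S, 135.90875° E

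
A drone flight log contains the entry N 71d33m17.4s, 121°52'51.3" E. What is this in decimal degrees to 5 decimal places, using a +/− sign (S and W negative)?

71.55483, 121.88092

Lat: 71 + 33/60 + 17.4/3600 = 71.554833
N → positive
λ: 121° + 52/60 + 51.3/3600 = 121 + 0.866667 + 0.014250 = 121.880917
E → positive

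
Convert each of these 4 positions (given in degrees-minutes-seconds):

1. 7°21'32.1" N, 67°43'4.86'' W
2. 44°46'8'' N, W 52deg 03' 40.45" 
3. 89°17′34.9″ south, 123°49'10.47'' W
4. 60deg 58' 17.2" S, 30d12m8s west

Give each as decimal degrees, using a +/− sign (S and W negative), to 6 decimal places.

Point 1:
  Latitude: 21′ + 32.1″ = 21.53500′; 7 + 21.53500/60 = 7.3589167
  N → positive
  λ: 67 + 43/60 + 4.86/3600 = 67.7180167
  W ⇒ negate
Point 2:
  Lat: 44° + 46/60 + 8/3600 = 44 + 0.766667 + 0.002222 = 44.7688889
  N → positive
  λ: 52° + 3/60 + 40.45/3600 = 52 + 0.050000 + 0.011236 = 52.0612361
  hemisphere W, so the sign is −
Point 3:
  φ: 17′ + 34.9″ = 17.58167′; 89 + 17.58167/60 = 89.2930278
  S ⇒ negate
  λ: 123 + 49/60 + 10.47/3600 = 123.8195750
  W ⇒ negate
Point 4:
  Latitude: 58′ + 17.2″ = 58.28667′; 60 + 58.28667/60 = 60.9714444
  S ⇒ negate
  λ: 30 + 12/60 + 8/3600 = 30.2022222
  W → negative

1. 7.358917, -67.718017
2. 44.768889, -52.061236
3. -89.293028, -123.819575
4. -60.971444, -30.202222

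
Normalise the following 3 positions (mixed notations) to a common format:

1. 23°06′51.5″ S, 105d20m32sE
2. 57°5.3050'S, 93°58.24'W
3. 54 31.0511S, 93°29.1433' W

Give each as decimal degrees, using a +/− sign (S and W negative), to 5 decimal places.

Point 1:
  φ: 23 + 6/60 + 51.5/3600 = 23.114306
  S → negative
  Lon: 105° + 20/60 + 32/3600 = 105 + 0.333333 + 0.008889 = 105.342222
  E → positive
Point 2:
  Lat: 57 + 5.305/60 = 57.088417
  S → negative
  Longitude: 93 + 58.24/60 = 93.970667
  hemisphere W, so the sign is −
Point 3:
  Latitude: 54 + 31.0511/60 = 54.517518
  S → negative
  Lon: 93 + 29.1433/60 = 93.485722
  W → negative

1. -23.11431, 105.34222
2. -57.08842, -93.97067
3. -54.51752, -93.48572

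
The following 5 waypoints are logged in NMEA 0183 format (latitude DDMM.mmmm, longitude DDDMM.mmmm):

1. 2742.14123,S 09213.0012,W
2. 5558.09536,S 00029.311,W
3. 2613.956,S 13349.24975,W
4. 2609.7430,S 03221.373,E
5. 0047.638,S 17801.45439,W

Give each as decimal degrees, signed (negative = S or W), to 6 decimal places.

Point 1:
  Lat: split at 2 digits → 27° and 42.14123′; 27 + 42.14123/60 = 27.7023538
  S → negative
  Longitude: degrees = first 3 digits = 92, minutes = 13.0012; 92 + 13.0012/60 = 92.2166867
  W ⇒ negate
Point 2:
  Lat: degrees = first 2 digits = 55, minutes = 58.09536; 55 + 58.09536/60 = 55.9682560
  S ⇒ negate
  λ: degrees = first 3 digits = 0, minutes = 29.311; 0 + 29.311/60 = 0.4885167
  hemisphere W, so the sign is −
Point 3:
  Lat: split at 2 digits → 26° and 13.956′; 26 + 13.956/60 = 26.2326000
  S → negative
  Lon: degrees = first 3 digits = 133, minutes = 49.24975; 133 + 49.24975/60 = 133.8208292
  hemisphere W, so the sign is −
Point 4:
  Lat: degrees = first 2 digits = 26, minutes = 9.743; 26 + 9.743/60 = 26.1623833
  S ⇒ negate
  Longitude: split at 3 digits → 032° and 21.373′; 32 + 21.373/60 = 32.3562167
  E → positive
Point 5:
  φ: split at 2 digits → 00° and 47.638′; 0 + 47.638/60 = 0.7939667
  S ⇒ negate
  λ: split at 3 digits → 178° and 1.45439′; 178 + 1.45439/60 = 178.0242398
  W ⇒ negate

1. -27.702354, -92.216687
2. -55.968256, -0.488517
3. -26.232600, -133.820829
4. -26.162383, 32.356217
5. -0.793967, -178.024240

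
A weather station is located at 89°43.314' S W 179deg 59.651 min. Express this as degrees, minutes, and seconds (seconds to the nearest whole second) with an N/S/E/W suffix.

89°43′19″ S, 179°59′39″ W

Lat: 43.31400′ → 43′ and 0.31400 × 60 = 18.84″
λ: fractional minutes 0.65100 × 60 = 39.06″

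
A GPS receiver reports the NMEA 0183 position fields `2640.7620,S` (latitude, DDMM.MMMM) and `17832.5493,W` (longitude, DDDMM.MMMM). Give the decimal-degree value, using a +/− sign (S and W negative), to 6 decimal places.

-26.679367, -178.542488

φ: degrees = first 2 digits = 26, minutes = 40.762; 26 + 40.762/60 = 26.6793667
S ⇒ negate
Longitude: degrees = first 3 digits = 178, minutes = 32.5493; 178 + 32.5493/60 = 178.5424883
hemisphere W, so the sign is −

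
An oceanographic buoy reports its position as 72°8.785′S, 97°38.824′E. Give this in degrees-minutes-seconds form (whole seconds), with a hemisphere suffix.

72°08′47″ S, 97°38′49″ E

Lat: 8.78500′ → 8′ and 0.78500 × 60 = 47.10″
Longitude: fractional minutes 0.82400 × 60 = 49.44″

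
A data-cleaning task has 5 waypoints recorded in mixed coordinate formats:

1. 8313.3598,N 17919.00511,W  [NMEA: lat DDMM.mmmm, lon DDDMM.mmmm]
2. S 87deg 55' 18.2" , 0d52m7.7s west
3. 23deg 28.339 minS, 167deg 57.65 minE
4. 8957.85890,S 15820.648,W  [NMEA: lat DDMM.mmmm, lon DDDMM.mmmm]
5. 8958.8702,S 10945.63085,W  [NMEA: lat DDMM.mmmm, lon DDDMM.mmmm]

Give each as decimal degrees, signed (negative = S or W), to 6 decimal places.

Point 1:
  Latitude: split at 2 digits → 83° and 13.3598′; 83 + 13.3598/60 = 83.2226633
  N → positive
  Lon: degrees = first 3 digits = 179, minutes = 19.00511; 179 + 19.00511/60 = 179.3167518
  hemisphere W, so the sign is −
Point 2:
  Lat: 55′ + 18.2″ = 55.30333′; 87 + 55.30333/60 = 87.9217222
  S ⇒ negate
  Longitude: 0° + 52/60 + 7.7/3600 = 0 + 0.866667 + 0.002139 = 0.8688056
  W → negative
Point 3:
  φ: 28.339′ = 0.472317°; total 23.4723167
  hemisphere S, so the sign is −
  Lon: 57.65′ = 0.960833°; total 167.9608333
  E → positive
Point 4:
  φ: degrees = first 2 digits = 89, minutes = 57.8589; 89 + 57.8589/60 = 89.9643150
  S ⇒ negate
  λ: degrees = first 3 digits = 158, minutes = 20.648; 158 + 20.648/60 = 158.3441333
  W ⇒ negate
Point 5:
  Lat: split at 2 digits → 89° and 58.8702′; 89 + 58.8702/60 = 89.9811700
  S ⇒ negate
  λ: split at 3 digits → 109° and 45.63085′; 109 + 45.63085/60 = 109.7605142
  W ⇒ negate

1. 83.222663, -179.316752
2. -87.921722, -0.868806
3. -23.472317, 167.960833
4. -89.964315, -158.344133
5. -89.981170, -109.760514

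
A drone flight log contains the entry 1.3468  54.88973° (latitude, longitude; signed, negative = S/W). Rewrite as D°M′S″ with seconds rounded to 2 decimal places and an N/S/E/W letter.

Lat: 0.346800 × 60 = 20.80800′ → 20′, remainder × 60 = 48.4800″
Lon: 0.889730° → 53.38380′; 0.38380 × 60 = 23.0280″

1°20′48.48″ N, 54°53′23.03″ E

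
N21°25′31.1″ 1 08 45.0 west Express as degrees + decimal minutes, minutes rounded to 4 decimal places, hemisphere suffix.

φ: seconds/60 = 0.51833; minutes = 25 + 0.51833 = 25.518333
Longitude: 8 + 45/60 = 8.750000′

21° 25.5183′ N, 1° 8.7500′ W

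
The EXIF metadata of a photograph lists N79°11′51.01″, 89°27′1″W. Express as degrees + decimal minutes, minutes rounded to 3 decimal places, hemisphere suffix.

79° 11.850′ N, 89° 27.017′ W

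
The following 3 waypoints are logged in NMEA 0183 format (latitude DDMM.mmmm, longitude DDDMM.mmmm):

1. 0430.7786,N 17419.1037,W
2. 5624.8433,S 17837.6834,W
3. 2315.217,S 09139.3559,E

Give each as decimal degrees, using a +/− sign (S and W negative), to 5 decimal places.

Point 1:
  Lat: degrees = first 2 digits = 4, minutes = 30.7786; 4 + 30.7786/60 = 4.512977
  N → positive
  λ: split at 3 digits → 174° and 19.1037′; 174 + 19.1037/60 = 174.318395
  W → negative
Point 2:
  Lat: degrees = first 2 digits = 56, minutes = 24.8433; 56 + 24.8433/60 = 56.414055
  S ⇒ negate
  λ: degrees = first 3 digits = 178, minutes = 37.6834; 178 + 37.6834/60 = 178.628057
  W → negative
Point 3:
  φ: degrees = first 2 digits = 23, minutes = 15.217; 23 + 15.217/60 = 23.253617
  S → negative
  Lon: split at 3 digits → 091° and 39.3559′; 91 + 39.3559/60 = 91.655932
  E ⇒ keep positive

1. 4.51298, -174.31840
2. -56.41406, -178.62806
3. -23.25362, 91.65593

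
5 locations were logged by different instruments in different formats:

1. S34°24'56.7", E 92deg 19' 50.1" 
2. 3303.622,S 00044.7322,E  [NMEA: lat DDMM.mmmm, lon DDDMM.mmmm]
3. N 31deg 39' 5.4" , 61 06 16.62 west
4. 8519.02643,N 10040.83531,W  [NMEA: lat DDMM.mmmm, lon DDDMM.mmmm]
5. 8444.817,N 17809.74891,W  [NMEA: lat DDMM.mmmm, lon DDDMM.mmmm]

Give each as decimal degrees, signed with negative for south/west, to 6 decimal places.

Point 1:
  Lat: 34 + 24/60 + 56.7/3600 = 34.4157500
  S ⇒ negate
  λ: 19′ + 50.1″ = 19.83500′; 92 + 19.83500/60 = 92.3305833
  E → positive
Point 2:
  Latitude: degrees = first 2 digits = 33, minutes = 3.622; 33 + 3.622/60 = 33.0603667
  S ⇒ negate
  Lon: split at 3 digits → 000° and 44.7322′; 0 + 44.7322/60 = 0.7455367
  E ⇒ keep positive
Point 3:
  Latitude: 31 + 39/60 + 5.4/3600 = 31.6515000
  N ⇒ keep positive
  λ: 6′ + 16.62″ = 6.27700′; 61 + 6.27700/60 = 61.1046167
  W ⇒ negate
Point 4:
  φ: split at 2 digits → 85° and 19.02643′; 85 + 19.02643/60 = 85.3171072
  N → positive
  Longitude: split at 3 digits → 100° and 40.83531′; 100 + 40.83531/60 = 100.6805885
  W → negative
Point 5:
  φ: split at 2 digits → 84° and 44.817′; 84 + 44.817/60 = 84.7469500
  N → positive
  Longitude: split at 3 digits → 178° and 9.74891′; 178 + 9.74891/60 = 178.1624818
  W ⇒ negate

1. -34.415750, 92.330583
2. -33.060367, 0.745537
3. 31.651500, -61.104617
4. 85.317107, -100.680589
5. 84.746950, -178.162482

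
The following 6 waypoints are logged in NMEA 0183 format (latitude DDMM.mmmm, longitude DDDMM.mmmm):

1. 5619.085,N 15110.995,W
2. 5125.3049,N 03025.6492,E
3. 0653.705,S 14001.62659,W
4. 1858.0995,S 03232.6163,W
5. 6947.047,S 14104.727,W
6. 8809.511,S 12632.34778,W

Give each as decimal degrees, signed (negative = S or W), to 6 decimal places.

Point 1:
  φ: degrees = first 2 digits = 56, minutes = 19.085; 56 + 19.085/60 = 56.3180833
  N ⇒ keep positive
  λ: degrees = first 3 digits = 151, minutes = 10.995; 151 + 10.995/60 = 151.1832500
  hemisphere W, so the sign is −
Point 2:
  Lat: split at 2 digits → 51° and 25.3049′; 51 + 25.3049/60 = 51.4217483
  N ⇒ keep positive
  Longitude: degrees = first 3 digits = 30, minutes = 25.6492; 30 + 25.6492/60 = 30.4274867
  E ⇒ keep positive
Point 3:
  φ: degrees = first 2 digits = 6, minutes = 53.705; 6 + 53.705/60 = 6.8950833
  S → negative
  Longitude: degrees = first 3 digits = 140, minutes = 1.62659; 140 + 1.62659/60 = 140.0271098
  W ⇒ negate
Point 4:
  φ: degrees = first 2 digits = 18, minutes = 58.0995; 18 + 58.0995/60 = 18.9683250
  S ⇒ negate
  λ: degrees = first 3 digits = 32, minutes = 32.6163; 32 + 32.6163/60 = 32.5436050
  W ⇒ negate
Point 5:
  Lat: degrees = first 2 digits = 69, minutes = 47.047; 69 + 47.047/60 = 69.7841167
  S → negative
  Longitude: degrees = first 3 digits = 141, minutes = 4.727; 141 + 4.727/60 = 141.0787833
  W → negative
Point 6:
  φ: degrees = first 2 digits = 88, minutes = 9.511; 88 + 9.511/60 = 88.1585167
  S → negative
  λ: split at 3 digits → 126° and 32.34778′; 126 + 32.34778/60 = 126.5391297
  hemisphere W, so the sign is −

1. 56.318083, -151.183250
2. 51.421748, 30.427487
3. -6.895083, -140.027110
4. -18.968325, -32.543605
5. -69.784117, -141.078783
6. -88.158517, -126.539130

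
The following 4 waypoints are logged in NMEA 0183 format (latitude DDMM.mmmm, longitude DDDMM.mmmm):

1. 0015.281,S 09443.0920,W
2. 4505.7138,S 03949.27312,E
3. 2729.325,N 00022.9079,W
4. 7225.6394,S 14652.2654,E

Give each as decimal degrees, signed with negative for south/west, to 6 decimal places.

1. -0.254683, -94.718200
2. -45.095230, 39.821219
3. 27.488750, -0.381798
4. -72.427323, 146.871090

Point 1:
  φ: degrees = first 2 digits = 0, minutes = 15.281; 0 + 15.281/60 = 0.2546833
  S → negative
  Lon: degrees = first 3 digits = 94, minutes = 43.092; 94 + 43.092/60 = 94.7182000
  W ⇒ negate
Point 2:
  φ: split at 2 digits → 45° and 5.7138′; 45 + 5.7138/60 = 45.0952300
  S → negative
  λ: degrees = first 3 digits = 39, minutes = 49.27312; 39 + 49.27312/60 = 39.8212187
  E ⇒ keep positive
Point 3:
  Lat: degrees = first 2 digits = 27, minutes = 29.325; 27 + 29.325/60 = 27.4887500
  N → positive
  Longitude: split at 3 digits → 000° and 22.9079′; 0 + 22.9079/60 = 0.3817983
  hemisphere W, so the sign is −
Point 4:
  φ: degrees = first 2 digits = 72, minutes = 25.6394; 72 + 25.6394/60 = 72.4273233
  S → negative
  Longitude: degrees = first 3 digits = 146, minutes = 52.2654; 146 + 52.2654/60 = 146.8710900
  E → positive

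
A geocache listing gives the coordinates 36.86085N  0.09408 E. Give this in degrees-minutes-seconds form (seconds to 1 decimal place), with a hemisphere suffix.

36°51′39.1″ N, 0°05′38.7″ E

Latitude: 0.860850 × 60 = 51.65100′ → 51′, remainder × 60 = 39.060″
λ: 0.094080 × 60 = 5.64480′ → 5′, remainder × 60 = 38.688″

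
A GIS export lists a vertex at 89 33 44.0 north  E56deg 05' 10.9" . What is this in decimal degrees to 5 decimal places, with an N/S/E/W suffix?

Latitude: 89 + 33/60 + 44/3600 = 89.562222
Lon: 56 + 5/60 + 10.9/3600 = 56.086361

89.56222° N, 56.08636° E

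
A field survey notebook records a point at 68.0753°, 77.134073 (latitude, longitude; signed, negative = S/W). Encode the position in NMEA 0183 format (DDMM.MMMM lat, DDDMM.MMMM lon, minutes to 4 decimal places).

φ: minutes = (68.075300 − 68) × 60 = 4.518000
Lon: minutes = (77.134073 − 77) × 60 = 8.044380

6804.5180,N / 07708.0444,E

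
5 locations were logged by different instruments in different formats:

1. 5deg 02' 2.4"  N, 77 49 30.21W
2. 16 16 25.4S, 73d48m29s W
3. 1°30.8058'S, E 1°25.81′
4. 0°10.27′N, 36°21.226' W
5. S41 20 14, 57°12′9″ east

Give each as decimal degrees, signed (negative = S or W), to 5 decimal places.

1. 5.03400, -77.82506
2. -16.27372, -73.80806
3. -1.51343, 1.43017
4. 0.17117, -36.35377
5. -41.33722, 57.20250

Point 1:
  φ: 5° + 2/60 + 2.4/3600 = 5 + 0.033333 + 0.000667 = 5.034000
  N ⇒ keep positive
  λ: 77° + 49/60 + 30.21/3600 = 77 + 0.816667 + 0.008392 = 77.825058
  W ⇒ negate
Point 2:
  Latitude: 16° + 16/60 + 25.4/3600 = 16 + 0.266667 + 0.007056 = 16.273722
  S → negative
  Longitude: 48′ + 29″ = 48.48333′; 73 + 48.48333/60 = 73.808056
  W → negative
Point 3:
  φ: 30.8058′ = 0.513430°; total 1.513430
  S ⇒ negate
  Lon: 1 + 25.81/60 = 1.430167
  E ⇒ keep positive
Point 4:
  Lat: 0 + 10.27/60 = 0.171167
  N ⇒ keep positive
  Longitude: 36 + 21.226/60 = 36.353767
  W ⇒ negate
Point 5:
  φ: 20′ + 14″ = 20.23333′; 41 + 20.23333/60 = 41.337222
  hemisphere S, so the sign is −
  Longitude: 57 + 12/60 + 9/3600 = 57.202500
  E ⇒ keep positive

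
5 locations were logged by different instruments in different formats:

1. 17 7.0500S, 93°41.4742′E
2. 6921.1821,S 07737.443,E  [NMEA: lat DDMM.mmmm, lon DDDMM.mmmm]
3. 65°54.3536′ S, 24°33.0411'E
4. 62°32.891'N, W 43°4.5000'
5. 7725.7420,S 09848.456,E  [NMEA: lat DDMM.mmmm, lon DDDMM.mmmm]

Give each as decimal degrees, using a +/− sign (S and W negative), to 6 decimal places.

Point 1:
  φ: 7.05′ = 0.117500°; total 17.1175000
  hemisphere S, so the sign is −
  Longitude: 93 + 41.4742/60 = 93.6912367
  E ⇒ keep positive
Point 2:
  Lat: split at 2 digits → 69° and 21.1821′; 69 + 21.1821/60 = 69.3530350
  hemisphere S, so the sign is −
  Lon: split at 3 digits → 077° and 37.443′; 77 + 37.443/60 = 77.6240500
  E ⇒ keep positive
Point 3:
  Lat: 65 + 54.3536/60 = 65.9058933
  hemisphere S, so the sign is −
  λ: 33.0411′ = 0.550685°; total 24.5506850
  E ⇒ keep positive
Point 4:
  Latitude: 62 + 32.891/60 = 62.5481833
  N → positive
  λ: 43 + 4.5/60 = 43.0750000
  W ⇒ negate
Point 5:
  Latitude: split at 2 digits → 77° and 25.742′; 77 + 25.742/60 = 77.4290333
  S ⇒ negate
  Lon: split at 3 digits → 098° and 48.456′; 98 + 48.456/60 = 98.8076000
  E → positive

1. -17.117500, 93.691237
2. -69.353035, 77.624050
3. -65.905893, 24.550685
4. 62.548183, -43.075000
5. -77.429033, 98.807600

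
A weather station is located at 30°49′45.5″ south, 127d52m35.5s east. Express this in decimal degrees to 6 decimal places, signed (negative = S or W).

-30.829306, 127.876528

φ: 30° + 49/60 + 45.5/3600 = 30 + 0.816667 + 0.012639 = 30.8293056
S → negative
Lon: 52′ + 35.5″ = 52.59167′; 127 + 52.59167/60 = 127.8765278
E ⇒ keep positive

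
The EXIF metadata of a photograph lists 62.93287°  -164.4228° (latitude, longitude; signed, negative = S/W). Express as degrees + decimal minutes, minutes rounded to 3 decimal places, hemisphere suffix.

62° 55.972′ N, 164° 25.368′ W

Latitude: 62° + 0.932870 × 60 = 62° 55.97220′
Longitude is negative → W; |value| = 164.422800
Longitude: fractional part 0.422800 → 25.36800 minutes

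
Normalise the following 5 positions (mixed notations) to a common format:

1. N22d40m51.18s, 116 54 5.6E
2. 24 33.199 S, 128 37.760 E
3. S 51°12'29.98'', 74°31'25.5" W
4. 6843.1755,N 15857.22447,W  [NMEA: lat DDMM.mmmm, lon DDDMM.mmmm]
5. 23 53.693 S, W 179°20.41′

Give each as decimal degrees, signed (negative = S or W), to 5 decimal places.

Point 1:
  Latitude: 22° + 40/60 + 51.18/3600 = 22 + 0.666667 + 0.014217 = 22.680883
  N → positive
  Longitude: 116 + 54/60 + 5.6/3600 = 116.901556
  E → positive
Point 2:
  Latitude: 33.199′ = 0.553317°; total 24.553317
  S ⇒ negate
  Longitude: 128 + 37.76/60 = 128.629333
  E ⇒ keep positive
Point 3:
  φ: 51° + 12/60 + 29.98/3600 = 51 + 0.200000 + 0.008328 = 51.208328
  hemisphere S, so the sign is −
  Lon: 74 + 31/60 + 25.5/3600 = 74.523750
  hemisphere W, so the sign is −
Point 4:
  φ: degrees = first 2 digits = 68, minutes = 43.1755; 68 + 43.1755/60 = 68.719592
  N ⇒ keep positive
  Lon: split at 3 digits → 158° and 57.22447′; 158 + 57.22447/60 = 158.953741
  W → negative
Point 5:
  Latitude: 23 + 53.693/60 = 23.894883
  S ⇒ negate
  Longitude: 179 + 20.41/60 = 179.340167
  W ⇒ negate

1. 22.68088, 116.90156
2. -24.55332, 128.62933
3. -51.20833, -74.52375
4. 68.71959, -158.95374
5. -23.89488, -179.34017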